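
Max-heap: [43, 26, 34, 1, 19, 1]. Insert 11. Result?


Append 11: [43, 26, 34, 1, 19, 1, 11]
Bubble up: no swaps needed
Result: [43, 26, 34, 1, 19, 1, 11]


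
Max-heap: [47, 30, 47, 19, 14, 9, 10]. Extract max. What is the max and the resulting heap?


Max = 47
Replace root with last, heapify down
Resulting heap: [47, 30, 10, 19, 14, 9]


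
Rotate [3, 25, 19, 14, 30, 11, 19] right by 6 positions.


Right rotate by 6: [25, 19, 14, 30, 11, 19, 3]


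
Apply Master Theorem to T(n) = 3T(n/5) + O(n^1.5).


a=3, b=5, c=1.5. log_5(3)=0.683 < c=1.5. Case 3: O(n^c) = O(n^1.500)
Complexity: O(n^1.500)


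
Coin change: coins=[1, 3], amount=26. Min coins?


dp[0]=0; dp[i]=1+min(dp[i-c] for c in coins)
...dp[21]=7, dp[22]=8, dp[23]=9, dp[24]=8, dp[25]=9, dp[26]=10
Minimum coins for 26 = 10


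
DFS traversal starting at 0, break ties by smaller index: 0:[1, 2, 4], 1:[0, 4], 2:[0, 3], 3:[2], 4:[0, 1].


DFS stack-based: start with [0]
Visit order: [0, 1, 4, 2, 3]


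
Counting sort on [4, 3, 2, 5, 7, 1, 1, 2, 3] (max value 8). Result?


Count array: [0, 2, 2, 2, 1, 1, 0, 1, 0]
Reconstruct: [1, 1, 2, 2, 3, 3, 4, 5, 7]


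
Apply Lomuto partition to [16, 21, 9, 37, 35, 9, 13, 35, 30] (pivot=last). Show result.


Elements <= 30 go left of pivot.
Result: [16, 21, 9, 9, 13, 30, 35, 35, 37], pivot at index 5


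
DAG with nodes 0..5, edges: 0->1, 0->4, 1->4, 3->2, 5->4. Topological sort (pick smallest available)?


Kahn's algorithm, process smallest node first
Order: [0, 1, 3, 2, 5, 4]


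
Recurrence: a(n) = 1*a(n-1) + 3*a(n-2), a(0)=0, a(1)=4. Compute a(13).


Build bottom-up:
...a(11)=10732, a(12)=24640, a(13)=1*24640+3*10732=56836


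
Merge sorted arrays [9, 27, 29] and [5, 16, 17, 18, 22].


Compare heads, take smaller each step.
Merged: [5, 9, 16, 17, 18, 22, 27, 29]


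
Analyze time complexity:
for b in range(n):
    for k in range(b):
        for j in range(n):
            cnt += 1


Per nesting level: O(n) * O(n) [triangular over b] * O(n) = O(n^3)
Complexity: O(n^3)


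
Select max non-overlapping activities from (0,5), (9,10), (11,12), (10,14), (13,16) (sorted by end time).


Greedy: pick earliest-ending, then skip overlaps.
Selected (4 activities): [(0, 5), (9, 10), (11, 12), (13, 16)]


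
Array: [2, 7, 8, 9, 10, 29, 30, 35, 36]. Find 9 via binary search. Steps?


Search for 9:
[0,8] mid=4 arr[4]=10
[0,3] mid=1 arr[1]=7
[2,3] mid=2 arr[2]=8
[3,3] mid=3 arr[3]=9
Total: 4 comparisons


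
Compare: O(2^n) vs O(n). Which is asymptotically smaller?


linear grows slower than exponential
O(n) is asymptotically smaller; O(2^n) grows faster


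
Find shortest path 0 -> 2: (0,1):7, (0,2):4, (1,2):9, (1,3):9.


Dijkstra from 0:
Distances: {0: 0, 1: 7, 2: 4, 3: 16}
Shortest distance to 2 = 4, path = [0, 2]


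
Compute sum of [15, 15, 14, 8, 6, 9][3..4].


Prefix sums: [0, 15, 30, 44, 52, 58, 67]
Sum[3..4] = prefix[5] - prefix[3] = 58 - 44 = 14


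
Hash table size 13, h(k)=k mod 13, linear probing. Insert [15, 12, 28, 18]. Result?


Insertions: 15->slot 2; 12->slot 12; 28->slot 3; 18->slot 5
Table: [None, None, 15, 28, None, 18, None, None, None, None, None, None, 12]


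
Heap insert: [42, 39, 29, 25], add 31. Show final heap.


Append 31: [42, 39, 29, 25, 31]
Bubble up: no swaps needed
Result: [42, 39, 29, 25, 31]


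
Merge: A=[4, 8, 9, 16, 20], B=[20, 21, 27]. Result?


Compare heads, take smaller each step.
Merged: [4, 8, 9, 16, 20, 20, 21, 27]


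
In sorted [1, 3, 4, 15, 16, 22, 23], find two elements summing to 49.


Two pointers: lo=0, hi=6
No pair sums to 49


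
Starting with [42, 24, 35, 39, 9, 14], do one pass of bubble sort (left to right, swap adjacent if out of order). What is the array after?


After one pass: [24, 35, 39, 9, 14, 42]


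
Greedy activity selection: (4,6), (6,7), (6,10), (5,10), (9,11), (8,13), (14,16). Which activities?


Greedy: pick earliest-ending, then skip overlaps.
Selected (4 activities): [(4, 6), (6, 7), (9, 11), (14, 16)]


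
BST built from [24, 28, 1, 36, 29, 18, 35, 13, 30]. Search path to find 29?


BST root = 24
Search for 29: compare at each node
Path: [24, 28, 36, 29]


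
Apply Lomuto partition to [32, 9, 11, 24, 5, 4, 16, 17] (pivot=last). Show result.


Elements <= 17 go left of pivot.
Result: [9, 11, 5, 4, 16, 17, 32, 24], pivot at index 5


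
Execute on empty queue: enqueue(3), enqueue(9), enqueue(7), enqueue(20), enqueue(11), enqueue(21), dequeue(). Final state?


enqueue(3) -> [3]
enqueue(9) -> [3, 9]
enqueue(7) -> [3, 9, 7]
enqueue(20) -> [3, 9, 7, 20]
enqueue(11) -> [3, 9, 7, 20, 11]
enqueue(21) -> [3, 9, 7, 20, 11, 21]
dequeue() returns 3 -> [9, 7, 20, 11, 21]
Final queue (front to back): [9, 7, 20, 11, 21]


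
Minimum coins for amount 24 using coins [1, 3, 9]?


dp[0]=0; dp[i]=1+min(dp[i-c] for c in coins)
...dp[19]=3, dp[20]=4, dp[21]=3, dp[22]=4, dp[23]=5, dp[24]=4
Minimum coins for 24 = 4


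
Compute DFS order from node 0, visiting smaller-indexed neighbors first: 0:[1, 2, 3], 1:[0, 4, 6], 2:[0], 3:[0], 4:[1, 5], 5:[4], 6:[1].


DFS stack-based: start with [0]
Visit order: [0, 1, 4, 5, 6, 2, 3]


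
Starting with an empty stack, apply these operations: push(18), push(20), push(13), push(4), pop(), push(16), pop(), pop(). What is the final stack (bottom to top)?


push(18) -> [18]
push(20) -> [18, 20]
push(13) -> [18, 20, 13]
push(4) -> [18, 20, 13, 4]
pop() returns 4 -> [18, 20, 13]
push(16) -> [18, 20, 13, 16]
pop() returns 16 -> [18, 20, 13]
pop() returns 13 -> [18, 20]
Final stack (bottom to top): [18, 20]


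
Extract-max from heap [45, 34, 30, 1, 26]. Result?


Max = 45
Replace root with last, heapify down
Resulting heap: [34, 26, 30, 1]


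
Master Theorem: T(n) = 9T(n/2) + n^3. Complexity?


a=9, b=2, c=3. log_2(9)=3.170 > c=3. Case 1: O(n^log_b(a)) = O(n^3.170)
Complexity: O(n^3.170)


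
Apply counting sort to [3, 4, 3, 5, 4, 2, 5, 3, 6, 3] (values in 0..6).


Count array: [0, 0, 1, 4, 2, 2, 1]
Reconstruct: [2, 3, 3, 3, 3, 4, 4, 5, 5, 6]


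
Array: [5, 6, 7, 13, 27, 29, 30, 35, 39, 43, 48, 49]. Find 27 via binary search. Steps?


Search for 27:
[0,11] mid=5 arr[5]=29
[0,4] mid=2 arr[2]=7
[3,4] mid=3 arr[3]=13
[4,4] mid=4 arr[4]=27
Total: 4 comparisons


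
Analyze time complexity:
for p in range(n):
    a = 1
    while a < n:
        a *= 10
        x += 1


Per nesting level: O(n) * O(log n) = O(n log n)
Complexity: O(n log n)


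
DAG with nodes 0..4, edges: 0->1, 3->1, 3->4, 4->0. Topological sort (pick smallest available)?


Kahn's algorithm, process smallest node first
Order: [2, 3, 4, 0, 1]


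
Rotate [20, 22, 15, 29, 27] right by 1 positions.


Right rotate by 1: [27, 20, 22, 15, 29]


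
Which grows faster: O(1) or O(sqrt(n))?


constant grows slower than sublinear
O(1) is asymptotically smaller; O(sqrt(n)) grows faster


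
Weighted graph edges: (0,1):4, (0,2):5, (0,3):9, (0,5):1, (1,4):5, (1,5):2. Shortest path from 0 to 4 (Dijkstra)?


Dijkstra from 0:
Distances: {0: 0, 1: 3, 2: 5, 3: 9, 4: 8, 5: 1}
Shortest distance to 4 = 8, path = [0, 5, 1, 4]


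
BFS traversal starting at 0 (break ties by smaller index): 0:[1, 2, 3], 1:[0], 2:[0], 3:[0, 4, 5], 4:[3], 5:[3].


BFS queue: start with [0]
Visit order: [0, 1, 2, 3, 4, 5]


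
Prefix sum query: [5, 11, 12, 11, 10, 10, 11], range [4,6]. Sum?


Prefix sums: [0, 5, 16, 28, 39, 49, 59, 70]
Sum[4..6] = prefix[7] - prefix[4] = 70 - 39 = 31


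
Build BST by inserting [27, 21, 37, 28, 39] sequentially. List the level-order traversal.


Root = 27; build tree by BST insertion.
Level-Order traversal: [27, 21, 37, 28, 39]


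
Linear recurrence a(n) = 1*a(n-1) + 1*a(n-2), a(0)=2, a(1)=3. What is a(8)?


Build bottom-up:
...a(6)=34, a(7)=55, a(8)=1*55+1*34=89


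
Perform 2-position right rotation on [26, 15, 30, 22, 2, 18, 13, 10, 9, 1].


Right rotate by 2: [9, 1, 26, 15, 30, 22, 2, 18, 13, 10]


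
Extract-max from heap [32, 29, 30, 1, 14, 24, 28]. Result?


Max = 32
Replace root with last, heapify down
Resulting heap: [30, 29, 28, 1, 14, 24]


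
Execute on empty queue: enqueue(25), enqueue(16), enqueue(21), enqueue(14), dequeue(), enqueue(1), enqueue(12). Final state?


enqueue(25) -> [25]
enqueue(16) -> [25, 16]
enqueue(21) -> [25, 16, 21]
enqueue(14) -> [25, 16, 21, 14]
dequeue() returns 25 -> [16, 21, 14]
enqueue(1) -> [16, 21, 14, 1]
enqueue(12) -> [16, 21, 14, 1, 12]
Final queue (front to back): [16, 21, 14, 1, 12]


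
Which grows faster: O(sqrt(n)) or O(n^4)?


sublinear grows slower than quartic
O(sqrt(n)) is asymptotically smaller; O(n^4) grows faster


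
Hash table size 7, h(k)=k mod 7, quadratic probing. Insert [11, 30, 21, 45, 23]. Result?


Insertions: 11->slot 4; 30->slot 2; 21->slot 0; 45->slot 3; 23->slot 6
Table: [21, None, 30, 45, 11, None, 23]


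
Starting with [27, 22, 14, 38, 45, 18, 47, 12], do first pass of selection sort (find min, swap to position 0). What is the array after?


After one pass: [12, 22, 14, 38, 45, 18, 47, 27]


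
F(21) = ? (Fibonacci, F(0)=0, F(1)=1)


F(n)=F(n-1)+F(n-2)
...F(19)=4181, F(20)=6765, F(21)=10946


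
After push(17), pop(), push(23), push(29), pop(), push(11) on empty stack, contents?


push(17) -> [17]
pop() returns 17 -> []
push(23) -> [23]
push(29) -> [23, 29]
pop() returns 29 -> [23]
push(11) -> [23, 11]
Final stack (bottom to top): [23, 11]


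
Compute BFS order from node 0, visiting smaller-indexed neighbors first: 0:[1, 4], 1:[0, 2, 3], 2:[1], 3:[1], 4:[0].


BFS queue: start with [0]
Visit order: [0, 1, 4, 2, 3]


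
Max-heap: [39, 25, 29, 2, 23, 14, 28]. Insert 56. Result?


Append 56: [39, 25, 29, 2, 23, 14, 28, 56]
Bubble up: swap idx 7(56) with idx 3(2); swap idx 3(56) with idx 1(25); swap idx 1(56) with idx 0(39)
Result: [56, 39, 29, 25, 23, 14, 28, 2]


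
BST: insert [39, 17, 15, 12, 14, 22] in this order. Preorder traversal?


Root = 39; build tree by BST insertion.
Preorder traversal: [39, 17, 15, 12, 14, 22]


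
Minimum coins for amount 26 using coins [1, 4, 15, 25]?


dp[0]=0; dp[i]=1+min(dp[i-c] for c in coins)
...dp[21]=4, dp[22]=5, dp[23]=3, dp[24]=4, dp[25]=1, dp[26]=2
Minimum coins for 26 = 2


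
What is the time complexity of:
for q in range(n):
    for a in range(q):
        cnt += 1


Per nesting level: O(n) * O(n) [triangular over q] = O(n^2)
Complexity: O(n^2)


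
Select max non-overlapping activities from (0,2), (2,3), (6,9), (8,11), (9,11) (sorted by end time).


Greedy: pick earliest-ending, then skip overlaps.
Selected (4 activities): [(0, 2), (2, 3), (6, 9), (9, 11)]


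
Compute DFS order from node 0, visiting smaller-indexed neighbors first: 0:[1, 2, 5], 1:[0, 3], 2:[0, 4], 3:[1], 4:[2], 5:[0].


DFS stack-based: start with [0]
Visit order: [0, 1, 3, 2, 4, 5]


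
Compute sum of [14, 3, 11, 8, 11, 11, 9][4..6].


Prefix sums: [0, 14, 17, 28, 36, 47, 58, 67]
Sum[4..6] = prefix[7] - prefix[4] = 67 - 36 = 31


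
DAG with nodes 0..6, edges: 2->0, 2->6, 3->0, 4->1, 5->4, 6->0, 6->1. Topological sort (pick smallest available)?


Kahn's algorithm, process smallest node first
Order: [2, 3, 5, 4, 6, 0, 1]


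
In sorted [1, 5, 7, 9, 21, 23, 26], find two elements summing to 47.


Two pointers: lo=0, hi=6
Found pair: (21, 26) summing to 47


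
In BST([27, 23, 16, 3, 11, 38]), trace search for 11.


BST root = 27
Search for 11: compare at each node
Path: [27, 23, 16, 3, 11]


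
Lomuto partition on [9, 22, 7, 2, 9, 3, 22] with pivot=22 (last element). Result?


Elements <= 22 go left of pivot.
Result: [9, 22, 7, 2, 9, 3, 22], pivot at index 6


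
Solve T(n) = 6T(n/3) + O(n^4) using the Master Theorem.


a=6, b=3, c=4. log_3(6)=1.631 < c=4. Case 3: O(n^c) = O(n^4)
Complexity: O(n^4)


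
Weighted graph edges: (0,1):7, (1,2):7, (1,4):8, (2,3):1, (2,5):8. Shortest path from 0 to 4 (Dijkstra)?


Dijkstra from 0:
Distances: {0: 0, 1: 7, 2: 14, 3: 15, 4: 15, 5: 22}
Shortest distance to 4 = 15, path = [0, 1, 4]


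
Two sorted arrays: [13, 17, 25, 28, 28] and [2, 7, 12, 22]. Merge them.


Compare heads, take smaller each step.
Merged: [2, 7, 12, 13, 17, 22, 25, 28, 28]


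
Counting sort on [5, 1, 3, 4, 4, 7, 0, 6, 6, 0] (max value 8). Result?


Count array: [2, 1, 0, 1, 2, 1, 2, 1, 0]
Reconstruct: [0, 0, 1, 3, 4, 4, 5, 6, 6, 7]


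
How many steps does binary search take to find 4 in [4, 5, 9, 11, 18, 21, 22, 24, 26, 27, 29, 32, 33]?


Search for 4:
[0,12] mid=6 arr[6]=22
[0,5] mid=2 arr[2]=9
[0,1] mid=0 arr[0]=4
Total: 3 comparisons


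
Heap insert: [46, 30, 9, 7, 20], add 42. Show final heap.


Append 42: [46, 30, 9, 7, 20, 42]
Bubble up: swap idx 5(42) with idx 2(9)
Result: [46, 30, 42, 7, 20, 9]


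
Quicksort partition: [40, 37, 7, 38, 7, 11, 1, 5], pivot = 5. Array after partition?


Elements <= 5 go left of pivot.
Result: [1, 5, 7, 38, 7, 11, 40, 37], pivot at index 1


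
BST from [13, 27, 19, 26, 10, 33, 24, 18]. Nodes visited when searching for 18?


BST root = 13
Search for 18: compare at each node
Path: [13, 27, 19, 18]


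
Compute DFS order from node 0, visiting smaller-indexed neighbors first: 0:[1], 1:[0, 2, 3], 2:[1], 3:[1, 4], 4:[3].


DFS stack-based: start with [0]
Visit order: [0, 1, 2, 3, 4]


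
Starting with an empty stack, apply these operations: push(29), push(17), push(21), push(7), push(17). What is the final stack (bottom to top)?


push(29) -> [29]
push(17) -> [29, 17]
push(21) -> [29, 17, 21]
push(7) -> [29, 17, 21, 7]
push(17) -> [29, 17, 21, 7, 17]
Final stack (bottom to top): [29, 17, 21, 7, 17]


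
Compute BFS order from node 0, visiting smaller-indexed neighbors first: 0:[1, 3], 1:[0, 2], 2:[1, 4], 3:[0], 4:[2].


BFS queue: start with [0]
Visit order: [0, 1, 3, 2, 4]


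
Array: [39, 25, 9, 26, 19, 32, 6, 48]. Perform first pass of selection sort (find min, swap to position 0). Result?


After one pass: [6, 25, 9, 26, 19, 32, 39, 48]


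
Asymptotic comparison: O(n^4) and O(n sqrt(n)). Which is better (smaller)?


n^1.5 grows slower than quartic
O(n sqrt(n)) is asymptotically smaller; O(n^4) grows faster


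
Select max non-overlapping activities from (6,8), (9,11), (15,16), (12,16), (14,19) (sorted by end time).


Greedy: pick earliest-ending, then skip overlaps.
Selected (3 activities): [(6, 8), (9, 11), (15, 16)]


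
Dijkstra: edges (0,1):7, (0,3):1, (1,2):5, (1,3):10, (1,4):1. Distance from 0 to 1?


Dijkstra from 0:
Distances: {0: 0, 1: 7, 2: 12, 3: 1, 4: 8}
Shortest distance to 1 = 7, path = [0, 1]


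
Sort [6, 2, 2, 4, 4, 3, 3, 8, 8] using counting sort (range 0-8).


Count array: [0, 0, 2, 2, 2, 0, 1, 0, 2]
Reconstruct: [2, 2, 3, 3, 4, 4, 6, 8, 8]


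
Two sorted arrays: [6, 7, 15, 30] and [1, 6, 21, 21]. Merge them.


Compare heads, take smaller each step.
Merged: [1, 6, 6, 7, 15, 21, 21, 30]


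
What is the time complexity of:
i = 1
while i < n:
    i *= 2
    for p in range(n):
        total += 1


Per nesting level: O(log n) * O(n) = O(n log n)
Complexity: O(n log n)


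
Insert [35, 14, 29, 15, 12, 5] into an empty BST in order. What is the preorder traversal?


Root = 35; build tree by BST insertion.
Preorder traversal: [35, 14, 12, 5, 29, 15]


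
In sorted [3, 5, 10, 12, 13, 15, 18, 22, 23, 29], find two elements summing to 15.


Two pointers: lo=0, hi=9
Found pair: (3, 12) summing to 15


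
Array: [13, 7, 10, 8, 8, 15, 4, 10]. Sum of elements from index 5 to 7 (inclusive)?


Prefix sums: [0, 13, 20, 30, 38, 46, 61, 65, 75]
Sum[5..7] = prefix[8] - prefix[5] = 75 - 46 = 29


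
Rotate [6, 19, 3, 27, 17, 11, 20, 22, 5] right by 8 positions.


Right rotate by 8: [19, 3, 27, 17, 11, 20, 22, 5, 6]


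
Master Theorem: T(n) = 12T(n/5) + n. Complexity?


a=12, b=5, c=1. log_5(12)=1.544 > c=1. Case 1: O(n^log_b(a)) = O(n^1.544)
Complexity: O(n^1.544)


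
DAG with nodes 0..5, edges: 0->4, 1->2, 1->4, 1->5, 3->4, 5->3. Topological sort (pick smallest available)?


Kahn's algorithm, process smallest node first
Order: [0, 1, 2, 5, 3, 4]


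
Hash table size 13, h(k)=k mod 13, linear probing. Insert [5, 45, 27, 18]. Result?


Insertions: 5->slot 5; 45->slot 6; 27->slot 1; 18->slot 7
Table: [None, 27, None, None, None, 5, 45, 18, None, None, None, None, None]


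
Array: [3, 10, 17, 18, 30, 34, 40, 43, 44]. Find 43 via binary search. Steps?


Search for 43:
[0,8] mid=4 arr[4]=30
[5,8] mid=6 arr[6]=40
[7,8] mid=7 arr[7]=43
Total: 3 comparisons


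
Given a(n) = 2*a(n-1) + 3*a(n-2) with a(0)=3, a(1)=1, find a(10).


Build bottom-up:
...a(8)=6563, a(9)=19681, a(10)=2*19681+3*6563=59051


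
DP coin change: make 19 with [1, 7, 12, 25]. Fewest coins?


dp[0]=0; dp[i]=1+min(dp[i-c] for c in coins)
...dp[14]=2, dp[15]=3, dp[16]=4, dp[17]=5, dp[18]=6, dp[19]=2
Minimum coins for 19 = 2


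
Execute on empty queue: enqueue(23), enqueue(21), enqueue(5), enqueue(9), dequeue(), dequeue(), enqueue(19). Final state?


enqueue(23) -> [23]
enqueue(21) -> [23, 21]
enqueue(5) -> [23, 21, 5]
enqueue(9) -> [23, 21, 5, 9]
dequeue() returns 23 -> [21, 5, 9]
dequeue() returns 21 -> [5, 9]
enqueue(19) -> [5, 9, 19]
Final queue (front to back): [5, 9, 19]


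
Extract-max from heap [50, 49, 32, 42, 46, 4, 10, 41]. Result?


Max = 50
Replace root with last, heapify down
Resulting heap: [49, 46, 32, 42, 41, 4, 10]


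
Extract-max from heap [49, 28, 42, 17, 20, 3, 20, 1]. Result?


Max = 49
Replace root with last, heapify down
Resulting heap: [42, 28, 20, 17, 20, 3, 1]


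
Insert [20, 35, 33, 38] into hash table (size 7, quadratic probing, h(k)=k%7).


Insertions: 20->slot 6; 35->slot 0; 33->slot 5; 38->slot 3
Table: [35, None, None, 38, None, 33, 20]


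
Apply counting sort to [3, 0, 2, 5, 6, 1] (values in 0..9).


Count array: [1, 1, 1, 1, 0, 1, 1, 0, 0, 0]
Reconstruct: [0, 1, 2, 3, 5, 6]


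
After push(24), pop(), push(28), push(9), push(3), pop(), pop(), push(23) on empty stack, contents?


push(24) -> [24]
pop() returns 24 -> []
push(28) -> [28]
push(9) -> [28, 9]
push(3) -> [28, 9, 3]
pop() returns 3 -> [28, 9]
pop() returns 9 -> [28]
push(23) -> [28, 23]
Final stack (bottom to top): [28, 23]


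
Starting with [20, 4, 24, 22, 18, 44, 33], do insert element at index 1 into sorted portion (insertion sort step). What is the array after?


After one pass: [4, 20, 24, 22, 18, 44, 33]


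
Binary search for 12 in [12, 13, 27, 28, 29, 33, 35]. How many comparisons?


Search for 12:
[0,6] mid=3 arr[3]=28
[0,2] mid=1 arr[1]=13
[0,0] mid=0 arr[0]=12
Total: 3 comparisons


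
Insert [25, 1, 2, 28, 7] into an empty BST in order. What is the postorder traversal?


Root = 25; build tree by BST insertion.
Postorder traversal: [7, 2, 1, 28, 25]


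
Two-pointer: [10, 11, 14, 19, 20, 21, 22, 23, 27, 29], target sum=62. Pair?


Two pointers: lo=0, hi=9
No pair sums to 62


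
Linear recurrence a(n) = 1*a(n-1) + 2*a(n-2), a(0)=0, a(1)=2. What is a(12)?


Build bottom-up:
...a(10)=682, a(11)=1366, a(12)=1*1366+2*682=2730


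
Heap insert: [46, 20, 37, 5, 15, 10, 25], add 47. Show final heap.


Append 47: [46, 20, 37, 5, 15, 10, 25, 47]
Bubble up: swap idx 7(47) with idx 3(5); swap idx 3(47) with idx 1(20); swap idx 1(47) with idx 0(46)
Result: [47, 46, 37, 20, 15, 10, 25, 5]


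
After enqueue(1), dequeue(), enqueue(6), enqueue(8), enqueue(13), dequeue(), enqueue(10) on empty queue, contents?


enqueue(1) -> [1]
dequeue() returns 1 -> []
enqueue(6) -> [6]
enqueue(8) -> [6, 8]
enqueue(13) -> [6, 8, 13]
dequeue() returns 6 -> [8, 13]
enqueue(10) -> [8, 13, 10]
Final queue (front to back): [8, 13, 10]


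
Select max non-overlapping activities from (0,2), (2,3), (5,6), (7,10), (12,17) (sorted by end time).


Greedy: pick earliest-ending, then skip overlaps.
Selected (5 activities): [(0, 2), (2, 3), (5, 6), (7, 10), (12, 17)]


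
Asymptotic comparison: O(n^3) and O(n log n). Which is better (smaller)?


linearithmic grows slower than cubic
O(n log n) is asymptotically smaller; O(n^3) grows faster


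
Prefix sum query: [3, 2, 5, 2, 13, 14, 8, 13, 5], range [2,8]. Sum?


Prefix sums: [0, 3, 5, 10, 12, 25, 39, 47, 60, 65]
Sum[2..8] = prefix[9] - prefix[2] = 65 - 5 = 60


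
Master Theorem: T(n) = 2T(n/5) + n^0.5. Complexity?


a=2, b=5, c=0.5. log_5(2)=0.431 < c=0.5. Case 3: O(n^c) = O(sqrt(n))
Complexity: O(sqrt(n))


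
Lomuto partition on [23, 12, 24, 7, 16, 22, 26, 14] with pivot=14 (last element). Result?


Elements <= 14 go left of pivot.
Result: [12, 7, 14, 23, 16, 22, 26, 24], pivot at index 2


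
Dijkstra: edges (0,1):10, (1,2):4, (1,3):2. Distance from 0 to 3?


Dijkstra from 0:
Distances: {0: 0, 1: 10, 2: 14, 3: 12}
Shortest distance to 3 = 12, path = [0, 1, 3]


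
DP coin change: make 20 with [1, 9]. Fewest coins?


dp[0]=0; dp[i]=1+min(dp[i-c] for c in coins)
...dp[15]=7, dp[16]=8, dp[17]=9, dp[18]=2, dp[19]=3, dp[20]=4
Minimum coins for 20 = 4


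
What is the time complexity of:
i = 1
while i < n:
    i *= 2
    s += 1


Per nesting level: O(log n) = O(log n)
Complexity: O(log n)


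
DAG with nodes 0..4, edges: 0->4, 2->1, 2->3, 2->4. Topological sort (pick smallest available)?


Kahn's algorithm, process smallest node first
Order: [0, 2, 1, 3, 4]


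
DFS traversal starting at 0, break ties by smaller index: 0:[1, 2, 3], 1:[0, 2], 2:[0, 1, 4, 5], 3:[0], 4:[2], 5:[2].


DFS stack-based: start with [0]
Visit order: [0, 1, 2, 4, 5, 3]


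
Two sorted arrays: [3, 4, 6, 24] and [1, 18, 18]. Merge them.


Compare heads, take smaller each step.
Merged: [1, 3, 4, 6, 18, 18, 24]


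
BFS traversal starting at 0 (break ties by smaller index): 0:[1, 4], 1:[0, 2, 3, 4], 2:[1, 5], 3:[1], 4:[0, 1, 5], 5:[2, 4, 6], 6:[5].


BFS queue: start with [0]
Visit order: [0, 1, 4, 2, 3, 5, 6]


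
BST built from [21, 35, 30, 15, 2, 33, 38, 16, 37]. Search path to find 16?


BST root = 21
Search for 16: compare at each node
Path: [21, 15, 16]


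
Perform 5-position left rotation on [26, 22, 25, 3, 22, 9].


Left rotate by 5: [9, 26, 22, 25, 3, 22]


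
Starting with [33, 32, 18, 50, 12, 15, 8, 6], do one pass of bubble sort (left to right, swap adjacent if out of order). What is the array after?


After one pass: [32, 18, 33, 12, 15, 8, 6, 50]


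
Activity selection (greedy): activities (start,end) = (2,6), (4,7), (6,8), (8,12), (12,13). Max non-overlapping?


Greedy: pick earliest-ending, then skip overlaps.
Selected (4 activities): [(2, 6), (6, 8), (8, 12), (12, 13)]


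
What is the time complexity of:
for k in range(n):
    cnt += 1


Per nesting level: O(n) = O(n)
Complexity: O(n)


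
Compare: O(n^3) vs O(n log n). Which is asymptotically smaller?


linearithmic grows slower than cubic
O(n log n) is asymptotically smaller; O(n^3) grows faster


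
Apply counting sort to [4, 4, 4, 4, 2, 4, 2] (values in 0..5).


Count array: [0, 0, 2, 0, 5, 0]
Reconstruct: [2, 2, 4, 4, 4, 4, 4]


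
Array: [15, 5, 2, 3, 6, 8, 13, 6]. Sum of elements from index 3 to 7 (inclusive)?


Prefix sums: [0, 15, 20, 22, 25, 31, 39, 52, 58]
Sum[3..7] = prefix[8] - prefix[3] = 58 - 22 = 36


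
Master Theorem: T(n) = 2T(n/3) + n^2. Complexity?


a=2, b=3, c=2. log_3(2)=0.631 < c=2. Case 3: O(n^c) = O(n^2)
Complexity: O(n^2)


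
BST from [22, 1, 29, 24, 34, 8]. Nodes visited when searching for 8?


BST root = 22
Search for 8: compare at each node
Path: [22, 1, 8]


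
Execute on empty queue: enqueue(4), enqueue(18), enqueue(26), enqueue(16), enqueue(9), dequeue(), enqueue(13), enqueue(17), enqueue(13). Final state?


enqueue(4) -> [4]
enqueue(18) -> [4, 18]
enqueue(26) -> [4, 18, 26]
enqueue(16) -> [4, 18, 26, 16]
enqueue(9) -> [4, 18, 26, 16, 9]
dequeue() returns 4 -> [18, 26, 16, 9]
enqueue(13) -> [18, 26, 16, 9, 13]
enqueue(17) -> [18, 26, 16, 9, 13, 17]
enqueue(13) -> [18, 26, 16, 9, 13, 17, 13]
Final queue (front to back): [18, 26, 16, 9, 13, 17, 13]


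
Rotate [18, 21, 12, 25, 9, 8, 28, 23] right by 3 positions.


Right rotate by 3: [8, 28, 23, 18, 21, 12, 25, 9]


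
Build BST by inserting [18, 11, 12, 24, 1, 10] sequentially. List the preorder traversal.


Root = 18; build tree by BST insertion.
Preorder traversal: [18, 11, 1, 10, 12, 24]


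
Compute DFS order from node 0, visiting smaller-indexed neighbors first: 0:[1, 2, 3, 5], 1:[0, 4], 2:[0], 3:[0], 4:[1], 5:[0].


DFS stack-based: start with [0]
Visit order: [0, 1, 4, 2, 3, 5]


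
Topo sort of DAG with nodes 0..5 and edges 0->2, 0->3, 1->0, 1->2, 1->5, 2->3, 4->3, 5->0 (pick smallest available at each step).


Kahn's algorithm, process smallest node first
Order: [1, 4, 5, 0, 2, 3]


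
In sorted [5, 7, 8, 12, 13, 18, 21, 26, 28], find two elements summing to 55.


Two pointers: lo=0, hi=8
No pair sums to 55


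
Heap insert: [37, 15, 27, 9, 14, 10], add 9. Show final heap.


Append 9: [37, 15, 27, 9, 14, 10, 9]
Bubble up: no swaps needed
Result: [37, 15, 27, 9, 14, 10, 9]


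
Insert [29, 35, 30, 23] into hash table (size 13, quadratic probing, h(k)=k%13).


Insertions: 29->slot 3; 35->slot 9; 30->slot 4; 23->slot 10
Table: [None, None, None, 29, 30, None, None, None, None, 35, 23, None, None]


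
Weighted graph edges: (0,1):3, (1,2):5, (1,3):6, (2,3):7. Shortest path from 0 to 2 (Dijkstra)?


Dijkstra from 0:
Distances: {0: 0, 1: 3, 2: 8, 3: 9}
Shortest distance to 2 = 8, path = [0, 1, 2]


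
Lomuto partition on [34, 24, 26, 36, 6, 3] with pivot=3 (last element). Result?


Elements <= 3 go left of pivot.
Result: [3, 24, 26, 36, 6, 34], pivot at index 0


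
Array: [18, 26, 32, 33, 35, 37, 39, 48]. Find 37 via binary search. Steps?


Search for 37:
[0,7] mid=3 arr[3]=33
[4,7] mid=5 arr[5]=37
Total: 2 comparisons


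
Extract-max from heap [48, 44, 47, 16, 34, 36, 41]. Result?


Max = 48
Replace root with last, heapify down
Resulting heap: [47, 44, 41, 16, 34, 36]


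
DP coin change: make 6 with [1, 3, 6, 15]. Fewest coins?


dp[0]=0; dp[i]=1+min(dp[i-c] for c in coins)
...dp[1]=1, dp[2]=2, dp[3]=1, dp[4]=2, dp[5]=3, dp[6]=1
Minimum coins for 6 = 1


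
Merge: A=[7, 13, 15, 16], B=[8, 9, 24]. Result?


Compare heads, take smaller each step.
Merged: [7, 8, 9, 13, 15, 16, 24]


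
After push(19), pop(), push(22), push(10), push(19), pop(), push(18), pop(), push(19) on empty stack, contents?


push(19) -> [19]
pop() returns 19 -> []
push(22) -> [22]
push(10) -> [22, 10]
push(19) -> [22, 10, 19]
pop() returns 19 -> [22, 10]
push(18) -> [22, 10, 18]
pop() returns 18 -> [22, 10]
push(19) -> [22, 10, 19]
Final stack (bottom to top): [22, 10, 19]


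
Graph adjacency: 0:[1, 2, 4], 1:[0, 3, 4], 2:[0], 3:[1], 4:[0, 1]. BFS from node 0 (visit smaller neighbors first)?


BFS queue: start with [0]
Visit order: [0, 1, 2, 4, 3]


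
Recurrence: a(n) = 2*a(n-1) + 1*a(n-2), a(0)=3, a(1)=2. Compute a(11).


Build bottom-up:
...a(9)=3194, a(10)=7711, a(11)=2*7711+1*3194=18616


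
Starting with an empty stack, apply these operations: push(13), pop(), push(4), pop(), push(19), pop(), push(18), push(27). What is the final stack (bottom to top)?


push(13) -> [13]
pop() returns 13 -> []
push(4) -> [4]
pop() returns 4 -> []
push(19) -> [19]
pop() returns 19 -> []
push(18) -> [18]
push(27) -> [18, 27]
Final stack (bottom to top): [18, 27]


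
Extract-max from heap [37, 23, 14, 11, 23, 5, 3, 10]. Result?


Max = 37
Replace root with last, heapify down
Resulting heap: [23, 23, 14, 11, 10, 5, 3]


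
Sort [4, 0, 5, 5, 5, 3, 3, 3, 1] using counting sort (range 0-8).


Count array: [1, 1, 0, 3, 1, 3, 0, 0, 0]
Reconstruct: [0, 1, 3, 3, 3, 4, 5, 5, 5]


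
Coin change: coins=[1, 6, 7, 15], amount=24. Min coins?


dp[0]=0; dp[i]=1+min(dp[i-c] for c in coins)
...dp[19]=3, dp[20]=3, dp[21]=2, dp[22]=2, dp[23]=3, dp[24]=4
Minimum coins for 24 = 4


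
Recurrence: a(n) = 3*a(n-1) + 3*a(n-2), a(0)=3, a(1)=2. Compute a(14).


Build bottom-up:
...a(12)=8417763, a(13)=31914162, a(14)=3*31914162+3*8417763=120995775


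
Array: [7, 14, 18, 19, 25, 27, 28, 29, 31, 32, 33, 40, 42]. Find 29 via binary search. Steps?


Search for 29:
[0,12] mid=6 arr[6]=28
[7,12] mid=9 arr[9]=32
[7,8] mid=7 arr[7]=29
Total: 3 comparisons


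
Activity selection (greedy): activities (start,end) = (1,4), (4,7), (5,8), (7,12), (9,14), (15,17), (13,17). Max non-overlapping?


Greedy: pick earliest-ending, then skip overlaps.
Selected (4 activities): [(1, 4), (4, 7), (7, 12), (15, 17)]


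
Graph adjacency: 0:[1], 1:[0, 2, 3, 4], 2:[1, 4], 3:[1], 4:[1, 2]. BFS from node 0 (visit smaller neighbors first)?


BFS queue: start with [0]
Visit order: [0, 1, 2, 3, 4]


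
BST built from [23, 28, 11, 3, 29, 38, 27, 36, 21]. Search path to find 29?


BST root = 23
Search for 29: compare at each node
Path: [23, 28, 29]


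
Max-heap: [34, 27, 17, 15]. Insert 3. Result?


Append 3: [34, 27, 17, 15, 3]
Bubble up: no swaps needed
Result: [34, 27, 17, 15, 3]


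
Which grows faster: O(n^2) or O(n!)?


quadratic grows slower than factorial
O(n^2) is asymptotically smaller; O(n!) grows faster


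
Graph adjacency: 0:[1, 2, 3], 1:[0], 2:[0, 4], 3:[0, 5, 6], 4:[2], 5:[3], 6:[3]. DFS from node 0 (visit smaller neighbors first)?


DFS stack-based: start with [0]
Visit order: [0, 1, 2, 4, 3, 5, 6]


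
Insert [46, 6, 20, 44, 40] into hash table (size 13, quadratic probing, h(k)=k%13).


Insertions: 46->slot 7; 6->slot 6; 20->slot 8; 44->slot 5; 40->slot 1
Table: [None, 40, None, None, None, 44, 6, 46, 20, None, None, None, None]


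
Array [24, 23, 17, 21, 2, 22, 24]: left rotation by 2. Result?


Left rotate by 2: [17, 21, 2, 22, 24, 24, 23]


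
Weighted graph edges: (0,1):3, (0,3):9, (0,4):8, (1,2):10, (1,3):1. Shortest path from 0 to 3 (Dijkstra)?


Dijkstra from 0:
Distances: {0: 0, 1: 3, 2: 13, 3: 4, 4: 8}
Shortest distance to 3 = 4, path = [0, 1, 3]


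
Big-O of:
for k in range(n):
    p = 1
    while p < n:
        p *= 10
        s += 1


Per nesting level: O(n) * O(log n) = O(n log n)
Complexity: O(n log n)


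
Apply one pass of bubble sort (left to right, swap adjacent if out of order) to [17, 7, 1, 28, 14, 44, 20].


After one pass: [7, 1, 17, 14, 28, 20, 44]


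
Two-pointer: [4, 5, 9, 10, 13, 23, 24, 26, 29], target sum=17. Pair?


Two pointers: lo=0, hi=8
Found pair: (4, 13) summing to 17


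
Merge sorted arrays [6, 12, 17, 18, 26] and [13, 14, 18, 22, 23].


Compare heads, take smaller each step.
Merged: [6, 12, 13, 14, 17, 18, 18, 22, 23, 26]


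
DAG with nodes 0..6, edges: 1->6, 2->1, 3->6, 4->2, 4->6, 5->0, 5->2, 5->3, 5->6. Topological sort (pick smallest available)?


Kahn's algorithm, process smallest node first
Order: [4, 5, 0, 2, 1, 3, 6]


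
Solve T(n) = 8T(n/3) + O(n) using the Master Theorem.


a=8, b=3, c=1. log_3(8)=1.893 > c=1. Case 1: O(n^log_b(a)) = O(n^1.893)
Complexity: O(n^1.893)


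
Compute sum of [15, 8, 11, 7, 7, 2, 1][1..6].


Prefix sums: [0, 15, 23, 34, 41, 48, 50, 51]
Sum[1..6] = prefix[7] - prefix[1] = 51 - 15 = 36


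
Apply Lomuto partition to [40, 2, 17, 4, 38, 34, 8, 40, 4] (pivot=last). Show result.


Elements <= 4 go left of pivot.
Result: [2, 4, 4, 40, 38, 34, 8, 40, 17], pivot at index 2


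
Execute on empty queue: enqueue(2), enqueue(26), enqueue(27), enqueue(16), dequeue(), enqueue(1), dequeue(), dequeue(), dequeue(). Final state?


enqueue(2) -> [2]
enqueue(26) -> [2, 26]
enqueue(27) -> [2, 26, 27]
enqueue(16) -> [2, 26, 27, 16]
dequeue() returns 2 -> [26, 27, 16]
enqueue(1) -> [26, 27, 16, 1]
dequeue() returns 26 -> [27, 16, 1]
dequeue() returns 27 -> [16, 1]
dequeue() returns 16 -> [1]
Final queue (front to back): [1]


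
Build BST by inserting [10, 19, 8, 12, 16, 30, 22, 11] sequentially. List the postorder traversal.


Root = 10; build tree by BST insertion.
Postorder traversal: [8, 11, 16, 12, 22, 30, 19, 10]


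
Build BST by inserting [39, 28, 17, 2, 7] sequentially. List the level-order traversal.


Root = 39; build tree by BST insertion.
Level-Order traversal: [39, 28, 17, 2, 7]


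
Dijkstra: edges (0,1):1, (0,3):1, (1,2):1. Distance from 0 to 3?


Dijkstra from 0:
Distances: {0: 0, 1: 1, 2: 2, 3: 1}
Shortest distance to 3 = 1, path = [0, 3]


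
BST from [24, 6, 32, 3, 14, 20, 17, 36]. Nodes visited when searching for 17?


BST root = 24
Search for 17: compare at each node
Path: [24, 6, 14, 20, 17]


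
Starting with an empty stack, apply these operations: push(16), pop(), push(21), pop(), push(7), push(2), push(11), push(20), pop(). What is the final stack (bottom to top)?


push(16) -> [16]
pop() returns 16 -> []
push(21) -> [21]
pop() returns 21 -> []
push(7) -> [7]
push(2) -> [7, 2]
push(11) -> [7, 2, 11]
push(20) -> [7, 2, 11, 20]
pop() returns 20 -> [7, 2, 11]
Final stack (bottom to top): [7, 2, 11]


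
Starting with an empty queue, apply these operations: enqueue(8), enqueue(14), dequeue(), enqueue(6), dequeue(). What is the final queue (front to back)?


enqueue(8) -> [8]
enqueue(14) -> [8, 14]
dequeue() returns 8 -> [14]
enqueue(6) -> [14, 6]
dequeue() returns 14 -> [6]
Final queue (front to back): [6]


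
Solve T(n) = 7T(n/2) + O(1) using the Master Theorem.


a=7, b=2, c=0. log_2(7)=2.807 > c=0. Case 1: O(n^log_b(a)) = O(n^2.807)
Complexity: O(n^2.807)


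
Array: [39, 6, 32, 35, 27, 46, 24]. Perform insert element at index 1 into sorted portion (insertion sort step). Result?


After one pass: [6, 39, 32, 35, 27, 46, 24]


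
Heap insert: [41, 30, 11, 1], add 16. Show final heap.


Append 16: [41, 30, 11, 1, 16]
Bubble up: no swaps needed
Result: [41, 30, 11, 1, 16]


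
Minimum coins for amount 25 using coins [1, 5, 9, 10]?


dp[0]=0; dp[i]=1+min(dp[i-c] for c in coins)
...dp[20]=2, dp[21]=3, dp[22]=4, dp[23]=3, dp[24]=3, dp[25]=3
Minimum coins for 25 = 3


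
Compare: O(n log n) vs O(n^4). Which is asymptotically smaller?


linearithmic grows slower than quartic
O(n log n) is asymptotically smaller; O(n^4) grows faster


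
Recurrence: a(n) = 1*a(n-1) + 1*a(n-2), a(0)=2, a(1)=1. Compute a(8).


Build bottom-up:
...a(6)=18, a(7)=29, a(8)=1*29+1*18=47


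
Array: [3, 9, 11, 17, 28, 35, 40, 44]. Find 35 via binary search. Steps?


Search for 35:
[0,7] mid=3 arr[3]=17
[4,7] mid=5 arr[5]=35
Total: 2 comparisons


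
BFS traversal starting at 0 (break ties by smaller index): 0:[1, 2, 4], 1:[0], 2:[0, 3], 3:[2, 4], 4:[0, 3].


BFS queue: start with [0]
Visit order: [0, 1, 2, 4, 3]


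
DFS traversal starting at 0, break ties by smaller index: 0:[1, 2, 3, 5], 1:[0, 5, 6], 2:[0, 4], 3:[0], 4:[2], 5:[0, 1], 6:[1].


DFS stack-based: start with [0]
Visit order: [0, 1, 5, 6, 2, 4, 3]


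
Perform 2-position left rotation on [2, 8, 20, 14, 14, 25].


Left rotate by 2: [20, 14, 14, 25, 2, 8]


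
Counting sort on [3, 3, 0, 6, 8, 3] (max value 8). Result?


Count array: [1, 0, 0, 3, 0, 0, 1, 0, 1]
Reconstruct: [0, 3, 3, 3, 6, 8]


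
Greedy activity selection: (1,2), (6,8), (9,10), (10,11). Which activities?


Greedy: pick earliest-ending, then skip overlaps.
Selected (4 activities): [(1, 2), (6, 8), (9, 10), (10, 11)]


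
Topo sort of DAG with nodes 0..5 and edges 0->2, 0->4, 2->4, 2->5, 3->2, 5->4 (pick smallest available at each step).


Kahn's algorithm, process smallest node first
Order: [0, 1, 3, 2, 5, 4]


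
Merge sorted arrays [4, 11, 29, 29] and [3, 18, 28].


Compare heads, take smaller each step.
Merged: [3, 4, 11, 18, 28, 29, 29]


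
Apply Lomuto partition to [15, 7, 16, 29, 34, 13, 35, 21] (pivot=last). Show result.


Elements <= 21 go left of pivot.
Result: [15, 7, 16, 13, 21, 29, 35, 34], pivot at index 4


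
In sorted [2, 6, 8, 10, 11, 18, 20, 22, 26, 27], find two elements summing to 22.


Two pointers: lo=0, hi=9
Found pair: (2, 20) summing to 22


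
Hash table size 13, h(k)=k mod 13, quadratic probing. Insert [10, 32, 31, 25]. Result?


Insertions: 10->slot 10; 32->slot 6; 31->slot 5; 25->slot 12
Table: [None, None, None, None, None, 31, 32, None, None, None, 10, None, 25]


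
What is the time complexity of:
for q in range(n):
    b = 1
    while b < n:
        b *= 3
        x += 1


Per nesting level: O(n) * O(log n) = O(n log n)
Complexity: O(n log n)


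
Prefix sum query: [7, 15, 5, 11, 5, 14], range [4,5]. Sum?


Prefix sums: [0, 7, 22, 27, 38, 43, 57]
Sum[4..5] = prefix[6] - prefix[4] = 57 - 38 = 19


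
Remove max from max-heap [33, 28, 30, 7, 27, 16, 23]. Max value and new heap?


Max = 33
Replace root with last, heapify down
Resulting heap: [30, 28, 23, 7, 27, 16]


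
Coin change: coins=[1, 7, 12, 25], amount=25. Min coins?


dp[0]=0; dp[i]=1+min(dp[i-c] for c in coins)
...dp[20]=3, dp[21]=3, dp[22]=4, dp[23]=5, dp[24]=2, dp[25]=1
Minimum coins for 25 = 1


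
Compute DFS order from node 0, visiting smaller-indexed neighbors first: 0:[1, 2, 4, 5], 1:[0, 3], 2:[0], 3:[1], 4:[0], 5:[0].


DFS stack-based: start with [0]
Visit order: [0, 1, 3, 2, 4, 5]


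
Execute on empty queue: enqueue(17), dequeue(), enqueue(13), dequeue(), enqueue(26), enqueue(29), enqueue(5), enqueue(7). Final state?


enqueue(17) -> [17]
dequeue() returns 17 -> []
enqueue(13) -> [13]
dequeue() returns 13 -> []
enqueue(26) -> [26]
enqueue(29) -> [26, 29]
enqueue(5) -> [26, 29, 5]
enqueue(7) -> [26, 29, 5, 7]
Final queue (front to back): [26, 29, 5, 7]


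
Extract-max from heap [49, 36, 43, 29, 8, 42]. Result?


Max = 49
Replace root with last, heapify down
Resulting heap: [43, 36, 42, 29, 8]


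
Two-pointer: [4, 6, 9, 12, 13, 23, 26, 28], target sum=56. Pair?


Two pointers: lo=0, hi=7
No pair sums to 56


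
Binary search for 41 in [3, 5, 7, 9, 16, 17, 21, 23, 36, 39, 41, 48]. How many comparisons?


Search for 41:
[0,11] mid=5 arr[5]=17
[6,11] mid=8 arr[8]=36
[9,11] mid=10 arr[10]=41
Total: 3 comparisons


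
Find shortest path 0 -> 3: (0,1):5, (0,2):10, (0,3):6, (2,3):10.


Dijkstra from 0:
Distances: {0: 0, 1: 5, 2: 10, 3: 6}
Shortest distance to 3 = 6, path = [0, 3]


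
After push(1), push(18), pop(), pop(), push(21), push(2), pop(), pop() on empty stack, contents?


push(1) -> [1]
push(18) -> [1, 18]
pop() returns 18 -> [1]
pop() returns 1 -> []
push(21) -> [21]
push(2) -> [21, 2]
pop() returns 2 -> [21]
pop() returns 21 -> []
Final stack (bottom to top): []


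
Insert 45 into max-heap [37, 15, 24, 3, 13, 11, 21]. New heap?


Append 45: [37, 15, 24, 3, 13, 11, 21, 45]
Bubble up: swap idx 7(45) with idx 3(3); swap idx 3(45) with idx 1(15); swap idx 1(45) with idx 0(37)
Result: [45, 37, 24, 15, 13, 11, 21, 3]


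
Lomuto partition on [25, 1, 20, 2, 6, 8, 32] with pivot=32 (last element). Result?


Elements <= 32 go left of pivot.
Result: [25, 1, 20, 2, 6, 8, 32], pivot at index 6


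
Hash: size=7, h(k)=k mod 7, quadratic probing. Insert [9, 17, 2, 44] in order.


Insertions: 9->slot 2; 17->slot 3; 2->slot 6; 44->slot 4
Table: [None, None, 9, 17, 44, None, 2]


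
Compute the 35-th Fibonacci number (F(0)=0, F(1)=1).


F(n)=F(n-1)+F(n-2)
...F(33)=3524578, F(34)=5702887, F(35)=9227465


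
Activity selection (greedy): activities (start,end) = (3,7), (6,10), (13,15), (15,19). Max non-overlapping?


Greedy: pick earliest-ending, then skip overlaps.
Selected (3 activities): [(3, 7), (13, 15), (15, 19)]
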